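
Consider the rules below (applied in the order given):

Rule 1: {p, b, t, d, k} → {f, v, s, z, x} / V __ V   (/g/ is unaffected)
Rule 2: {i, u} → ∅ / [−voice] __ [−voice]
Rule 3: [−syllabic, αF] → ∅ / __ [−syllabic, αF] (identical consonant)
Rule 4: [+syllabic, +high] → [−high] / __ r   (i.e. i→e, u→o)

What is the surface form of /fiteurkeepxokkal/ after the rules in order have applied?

fseorkeepxokal

Rule 1 (intervocalic spirantization): /t/ is a stop between vowels /i/ and /e/, so it spirantizes to the fricative [s]. /fiteurkeepxokkal/ → fiseurkeepxokkal.
Rule 2 (high vowel syncope): /i/ is a high vowel flanked by voiceless consonants /f/ and /s/, so it deletes. /fiseurkeepxokkal/ → fseurkeepxokkal.
Rule 3 (degemination): /kk/ is a geminate; the first /k/ deletes. /fseurkeepxokkal/ → fseurkeepxokal.
Rule 4 (pre-rhotic lowering): /u/ is a high vowel immediately before /r/, so it lowers to [o]. /fseurkeepxokal/ → fseorkeepxokal.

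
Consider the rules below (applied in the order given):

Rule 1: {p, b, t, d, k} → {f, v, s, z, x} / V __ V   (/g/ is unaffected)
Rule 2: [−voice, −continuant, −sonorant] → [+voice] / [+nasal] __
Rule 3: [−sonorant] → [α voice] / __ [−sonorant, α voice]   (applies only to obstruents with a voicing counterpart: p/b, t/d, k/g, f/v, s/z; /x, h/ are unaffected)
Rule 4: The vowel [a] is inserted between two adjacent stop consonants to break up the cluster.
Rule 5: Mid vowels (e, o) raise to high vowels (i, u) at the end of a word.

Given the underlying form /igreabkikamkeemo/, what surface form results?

igreapakixamgeemu

Rule 1 (intervocalic spirantization): /k/ is a stop between vowels /i/ and /a/, so it spirantizes to the fricative [x]. /igreabkikamkeemo/ → igreabkixamkeemo.
Rule 2 (post-nasal voicing): /k/ is a voiceless stop immediately after the nasal /m/, so it voices to [g]. /igreabkixamkeemo/ → igreabkixamgeemo.
Rule 3 (regressive voicing assimilation): /b/ precedes the voiceless obstruent /k/, so it devoices to [p] by assimilation. /igreabkixamgeemo/ → igreapkixamgeemo.
Rule 4 (stop-cluster a-epenthesis): /p/ and /k/ form a stop–stop cluster, so [a] is inserted between them. /igreapkixamgeemo/ → igreapakixamgeemo.
Rule 5 (final vowel raising): /o/ is a mid vowel in word-final position, so it raises to [u]. /igreapakixamgeemo/ → igreapakixamgeemu.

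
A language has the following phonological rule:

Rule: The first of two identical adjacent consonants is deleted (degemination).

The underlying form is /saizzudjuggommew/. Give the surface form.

saizudjugomew

/zz/ is a geminate; the first /z/ deletes.
/gg/ is a geminate; the first /g/ deletes.
/mm/ is a geminate; the first /m/ deletes.
Surface form: [saizudjugomew].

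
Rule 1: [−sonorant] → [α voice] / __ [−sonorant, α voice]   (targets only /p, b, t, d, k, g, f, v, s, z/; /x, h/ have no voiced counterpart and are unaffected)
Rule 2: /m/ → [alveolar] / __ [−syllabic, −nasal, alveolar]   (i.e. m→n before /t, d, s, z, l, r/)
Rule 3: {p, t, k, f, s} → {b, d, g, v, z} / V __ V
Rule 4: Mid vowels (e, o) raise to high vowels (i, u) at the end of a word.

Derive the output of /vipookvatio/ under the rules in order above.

viboogvadiu

Rule 1 (regressive voicing assimilation): /k/ precedes the voiced obstruent /v/, so it voices to [g] by assimilation. /vipookvatio/ → vipoogvatio.
Rule 2 (nasal place assimilation): no segment meets the environment; /vipoogvatio/ is unchanged.
Rule 3 (intervocalic voicing): /p/ is a voiceless obstruent between vowels /i/ and /o/, so it voices to [b]. /t/ is a voiceless obstruent between vowels /a/ and /i/, so it voices to [d]. /vipoogvatio/ → viboogvadio.
Rule 4 (final vowel raising): /o/ is a mid vowel in word-final position, so it raises to [u]. /viboogvadio/ → viboogvadiu.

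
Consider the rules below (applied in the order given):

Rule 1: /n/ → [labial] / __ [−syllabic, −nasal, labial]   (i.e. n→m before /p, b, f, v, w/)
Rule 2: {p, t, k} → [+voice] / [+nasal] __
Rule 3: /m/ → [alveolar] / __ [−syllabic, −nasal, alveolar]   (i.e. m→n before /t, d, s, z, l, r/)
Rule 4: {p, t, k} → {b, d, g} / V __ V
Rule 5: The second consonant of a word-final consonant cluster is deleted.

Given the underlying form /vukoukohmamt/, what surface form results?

Rule 1 (nasal place assimilation): no segment meets the environment; /vukoukohmamt/ is unchanged.
Rule 2 (post-nasal voicing): /t/ is a voiceless stop immediately after the nasal /m/, so it voices to [d]. /vukoukohmamt/ → vukoukohmamd.
Rule 3 (nasal place assimilation): /m/ precedes the alveolar consonant /d/, so it assimilates in place to [n]. /vukoukohmamd/ → vukoukohmand.
Rule 4 (intervocalic voicing): /k/ is a voiceless stop between vowels /u/ and /o/, so it voices to [g]. /k/ is a voiceless stop between vowels /u/ and /o/, so it voices to [g]. /vukoukohmand/ → vugougohmand.
Rule 5 (final cluster simplification): /d/ is the second consonant of a word-final cluster /nd/, so it deletes. /vugougohmand/ → vugougohman.

vugougohman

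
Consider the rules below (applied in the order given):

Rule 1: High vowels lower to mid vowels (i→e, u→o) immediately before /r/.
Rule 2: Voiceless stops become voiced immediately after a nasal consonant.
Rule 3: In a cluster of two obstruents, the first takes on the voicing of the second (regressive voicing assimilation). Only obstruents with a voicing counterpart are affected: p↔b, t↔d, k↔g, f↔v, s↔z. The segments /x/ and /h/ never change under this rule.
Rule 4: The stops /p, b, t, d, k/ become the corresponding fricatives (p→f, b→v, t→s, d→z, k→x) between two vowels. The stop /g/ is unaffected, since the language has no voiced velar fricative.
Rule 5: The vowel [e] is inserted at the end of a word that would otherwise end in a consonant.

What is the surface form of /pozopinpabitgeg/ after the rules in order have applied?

Rule 1 (pre-rhotic lowering): no segment meets the environment; /pozopinpabitgeg/ is unchanged.
Rule 2 (post-nasal voicing): /p/ is a voiceless stop immediately after the nasal /n/, so it voices to [b]. /pozopinpabitgeg/ → pozopinbabitgeg.
Rule 3 (regressive voicing assimilation): /t/ precedes the voiced obstruent /g/, so it voices to [d] by assimilation. /pozopinbabitgeg/ → pozopinbabidgeg.
Rule 4 (intervocalic spirantization): /p/ is a stop between vowels /o/ and /i/, so it spirantizes to the fricative [f]. /b/ is a stop between vowels /a/ and /i/, so it spirantizes to the fricative [v]. /pozopinbabidgeg/ → pozofinbavidgeg.
Rule 5 (final e-epenthesis): the form ends in the consonant /g/, so [e] is inserted word-finally. /pozofinbavidgeg/ → pozofinbavidgege.

pozofinbavidgege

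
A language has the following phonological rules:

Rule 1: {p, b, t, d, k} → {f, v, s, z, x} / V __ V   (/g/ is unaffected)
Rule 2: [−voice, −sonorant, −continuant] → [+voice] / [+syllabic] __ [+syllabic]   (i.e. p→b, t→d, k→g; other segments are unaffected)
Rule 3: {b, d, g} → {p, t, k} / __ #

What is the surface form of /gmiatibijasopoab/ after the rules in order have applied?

Rule 1 (intervocalic spirantization): /t/ is a stop between vowels /a/ and /i/, so it spirantizes to the fricative [s]. /b/ is a stop between vowels /i/ and /i/, so it spirantizes to the fricative [v]. /p/ is a stop between vowels /o/ and /o/, so it spirantizes to the fricative [f]. /gmiatibijasopoab/ → gmiasivijasofoab.
Rule 2 (intervocalic voicing): no segment meets the environment; /gmiasivijasofoab/ is unchanged.
Rule 3 (final devoicing): /b/ is a voiced stop in word-final position, so it devoices to [p]. /gmiasivijasofoab/ → gmiasivijasofoap.

gmiasivijasofoap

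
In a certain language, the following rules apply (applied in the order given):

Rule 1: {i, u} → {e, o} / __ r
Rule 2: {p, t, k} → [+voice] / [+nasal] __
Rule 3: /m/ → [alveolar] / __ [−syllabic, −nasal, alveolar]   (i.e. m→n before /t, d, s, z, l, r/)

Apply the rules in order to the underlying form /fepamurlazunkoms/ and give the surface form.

fepamorlazungons

Rule 1 (pre-rhotic lowering): /u/ is a high vowel immediately before /r/, so it lowers to [o]. /fepamurlazunkoms/ → fepamorlazunkoms.
Rule 2 (post-nasal voicing): /k/ is a voiceless stop immediately after the nasal /n/, so it voices to [g]. /fepamorlazunkoms/ → fepamorlazungoms.
Rule 3 (nasal place assimilation): /m/ precedes the alveolar consonant /s/, so it assimilates in place to [n]. /fepamorlazungoms/ → fepamorlazungons.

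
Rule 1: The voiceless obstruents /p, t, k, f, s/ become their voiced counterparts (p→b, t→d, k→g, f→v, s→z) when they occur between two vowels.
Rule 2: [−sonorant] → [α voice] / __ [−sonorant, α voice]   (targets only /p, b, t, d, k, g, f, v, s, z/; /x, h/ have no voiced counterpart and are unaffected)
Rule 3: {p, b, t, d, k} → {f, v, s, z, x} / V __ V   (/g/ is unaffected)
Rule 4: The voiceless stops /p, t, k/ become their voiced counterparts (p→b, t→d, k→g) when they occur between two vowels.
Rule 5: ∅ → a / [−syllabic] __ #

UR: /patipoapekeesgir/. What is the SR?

pazivoavegeezgira

Rule 1 (intervocalic voicing): /t/ is a voiceless obstruent between vowels /a/ and /i/, so it voices to [d]. /p/ is a voiceless obstruent between vowels /i/ and /o/, so it voices to [b]. /p/ is a voiceless obstruent between vowels /a/ and /e/, so it voices to [b]. /k/ is a voiceless obstruent between vowels /e/ and /e/, so it voices to [g]. /patipoapekeesgir/ → padiboabegeesgir.
Rule 2 (regressive voicing assimilation): /s/ precedes the voiced obstruent /g/, so it voices to [z] by assimilation. /padiboabegeesgir/ → padiboabegeezgir.
Rule 3 (intervocalic spirantization): /d/ is a stop between vowels /a/ and /i/, so it spirantizes to the fricative [z]. /b/ is a stop between vowels /i/ and /o/, so it spirantizes to the fricative [v]. /b/ is a stop between vowels /a/ and /e/, so it spirantizes to the fricative [v]. /padiboabegeezgir/ → pazivoavegeezgir.
Rule 4 (intervocalic voicing): no segment meets the environment; /pazivoavegeezgir/ is unchanged.
Rule 5 (final a-epenthesis): the form ends in the consonant /r/, so [a] is inserted word-finally. /pazivoavegeezgir/ → pazivoavegeezgira.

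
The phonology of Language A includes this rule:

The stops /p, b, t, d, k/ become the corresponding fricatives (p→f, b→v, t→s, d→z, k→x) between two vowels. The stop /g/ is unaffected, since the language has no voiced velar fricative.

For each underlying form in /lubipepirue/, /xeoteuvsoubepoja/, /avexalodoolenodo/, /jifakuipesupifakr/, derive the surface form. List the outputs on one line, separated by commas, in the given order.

/lubipepirue/: /b/ is a stop between vowels /u/ and /i/, so it spirantizes to the fricative [v]. /p/ is a stop between vowels /i/ and /e/, so it spirantizes to the fricative [f]. /p/ is a stop between vowels /e/ and /i/, so it spirantizes to the fricative [f]. → [luvifefirue].
/xeoteuvsoubepoja/: /t/ is a stop between vowels /o/ and /e/, so it spirantizes to the fricative [s]. /b/ is a stop between vowels /u/ and /e/, so it spirantizes to the fricative [v]. /p/ is a stop between vowels /e/ and /o/, so it spirantizes to the fricative [f]. → [xeoseuvsouvefoja].
/avexalodoolenodo/: /d/ is a stop between vowels /o/ and /o/, so it spirantizes to the fricative [z]. /d/ is a stop between vowels /o/ and /o/, so it spirantizes to the fricative [z]. → [avexalozoolenozo].
/jifakuipesupifakr/: /k/ is a stop between vowels /a/ and /u/, so it spirantizes to the fricative [x]. /p/ is a stop between vowels /i/ and /e/, so it spirantizes to the fricative [f]. /p/ is a stop between vowels /u/ and /i/, so it spirantizes to the fricative [f]. → [jifaxuifesufifakr].

luvifefirue, xeoseuvsouvefoja, avexalozoolenozo, jifaxuifesufifakr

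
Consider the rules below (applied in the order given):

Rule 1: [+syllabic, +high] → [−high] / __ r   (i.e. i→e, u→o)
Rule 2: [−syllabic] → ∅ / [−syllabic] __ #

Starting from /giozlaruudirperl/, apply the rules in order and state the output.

Rule 1 (pre-rhotic lowering): /i/ is a high vowel immediately before /r/, so it lowers to [e]. /giozlaruudirperl/ → giozlaruuderperl.
Rule 2 (final cluster simplification): /l/ is the second consonant of a word-final cluster /rl/, so it deletes. /giozlaruuderperl/ → giozlaruuderper.

giozlaruuderper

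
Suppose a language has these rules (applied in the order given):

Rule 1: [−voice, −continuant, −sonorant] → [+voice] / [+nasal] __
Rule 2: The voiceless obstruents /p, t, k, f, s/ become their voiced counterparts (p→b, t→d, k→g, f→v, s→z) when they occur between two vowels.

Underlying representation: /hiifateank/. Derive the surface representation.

hiivadeang

Rule 1 (post-nasal voicing): /k/ is a voiceless stop immediately after the nasal /n/, so it voices to [g]. /hiifateank/ → hiifateang.
Rule 2 (intervocalic voicing): /f/ is a voiceless obstruent between vowels /i/ and /a/, so it voices to [v]. /t/ is a voiceless obstruent between vowels /a/ and /e/, so it voices to [d]. /hiifateang/ → hiivadeang.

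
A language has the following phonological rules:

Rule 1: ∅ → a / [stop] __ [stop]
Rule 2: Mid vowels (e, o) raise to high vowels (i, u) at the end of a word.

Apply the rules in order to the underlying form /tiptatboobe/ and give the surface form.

tipatataboobi

Rule 1 (stop-cluster a-epenthesis): /p/ and /t/ form a stop–stop cluster, so [a] is inserted between them. /t/ and /b/ form a stop–stop cluster, so [a] is inserted between them. /tiptatboobe/ → tipatataboobe.
Rule 2 (final vowel raising): /e/ is a mid vowel in word-final position, so it raises to [i]. /tipatataboobe/ → tipatataboobi.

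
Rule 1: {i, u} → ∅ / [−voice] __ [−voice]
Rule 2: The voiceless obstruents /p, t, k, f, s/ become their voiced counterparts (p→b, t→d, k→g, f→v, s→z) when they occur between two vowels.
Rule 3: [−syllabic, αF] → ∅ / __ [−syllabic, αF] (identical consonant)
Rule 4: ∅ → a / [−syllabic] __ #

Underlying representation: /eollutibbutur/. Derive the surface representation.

Rule 1 (high vowel syncope): no segment meets the environment; /eollutibbutur/ is unchanged.
Rule 2 (intervocalic voicing): /t/ is a voiceless obstruent between vowels /u/ and /i/, so it voices to [d]. /t/ is a voiceless obstruent between vowels /u/ and /u/, so it voices to [d]. /eollutibbutur/ → eolludibbudur.
Rule 3 (degemination): /ll/ is a geminate; the first /l/ deletes. /bb/ is a geminate; the first /b/ deletes. /eolludibbudur/ → eoludibudur.
Rule 4 (final a-epenthesis): the form ends in the consonant /r/, so [a] is inserted word-finally. /eoludibudur/ → eoludibudura.

eoludibudura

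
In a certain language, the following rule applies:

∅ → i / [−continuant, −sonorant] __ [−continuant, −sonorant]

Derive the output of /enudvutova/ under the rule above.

No segment of /enudvutova/ meets the structural description of the rule, so the form surfaces unchanged.

enudvutova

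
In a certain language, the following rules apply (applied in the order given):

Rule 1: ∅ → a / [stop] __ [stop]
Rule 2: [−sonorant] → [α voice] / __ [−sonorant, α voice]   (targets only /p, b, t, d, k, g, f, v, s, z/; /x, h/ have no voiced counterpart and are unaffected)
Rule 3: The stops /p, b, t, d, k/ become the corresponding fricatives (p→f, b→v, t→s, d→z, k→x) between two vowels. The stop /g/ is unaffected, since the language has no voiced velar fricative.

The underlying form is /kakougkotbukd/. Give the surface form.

kaxougaxosavuxad

Rule 1 (stop-cluster a-epenthesis): /g/ and /k/ form a stop–stop cluster, so [a] is inserted between them. /t/ and /b/ form a stop–stop cluster, so [a] is inserted between them. /k/ and /d/ form a stop–stop cluster, so [a] is inserted between them. /kakougkotbukd/ → kakougakotabukad.
Rule 2 (regressive voicing assimilation): no segment meets the environment; /kakougakotabukad/ is unchanged.
Rule 3 (intervocalic spirantization): /k/ is a stop between vowels /a/ and /o/, so it spirantizes to the fricative [x]. /k/ is a stop between vowels /a/ and /o/, so it spirantizes to the fricative [x]. /t/ is a stop between vowels /o/ and /a/, so it spirantizes to the fricative [s]. /b/ is a stop between vowels /a/ and /u/, so it spirantizes to the fricative [v]. /k/ is a stop between vowels /u/ and /a/, so it spirantizes to the fricative [x]. /kakougakotabukad/ → kaxougaxosavuxad.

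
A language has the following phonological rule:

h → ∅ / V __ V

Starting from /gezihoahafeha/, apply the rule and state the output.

gezioaafea

/h/ occurs between vowels /i/ and /o/, so it deletes.
/h/ occurs between vowels /a/ and /a/, so it deletes.
/h/ occurs between vowels /e/ and /a/, so it deletes.
Surface form: [gezioaafea].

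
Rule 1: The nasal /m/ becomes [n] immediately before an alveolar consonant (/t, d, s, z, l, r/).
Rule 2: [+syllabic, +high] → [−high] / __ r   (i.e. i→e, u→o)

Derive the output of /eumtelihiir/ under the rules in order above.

euntelihier

Rule 1 (nasal place assimilation): /m/ precedes the alveolar consonant /t/, so it assimilates in place to [n]. /eumtelihiir/ → euntelihiir.
Rule 2 (pre-rhotic lowering): /i/ is a high vowel immediately before /r/, so it lowers to [e]. /euntelihiir/ → euntelihier.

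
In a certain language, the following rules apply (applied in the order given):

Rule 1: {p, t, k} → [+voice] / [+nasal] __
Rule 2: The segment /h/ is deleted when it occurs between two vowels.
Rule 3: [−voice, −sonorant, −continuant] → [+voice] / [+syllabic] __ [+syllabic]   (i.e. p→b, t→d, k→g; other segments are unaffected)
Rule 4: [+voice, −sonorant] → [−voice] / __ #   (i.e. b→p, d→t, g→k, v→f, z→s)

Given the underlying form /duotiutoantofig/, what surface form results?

Rule 1 (post-nasal voicing): /t/ is a voiceless stop immediately after the nasal /n/, so it voices to [d]. /duotiutoantofig/ → duotiutoandofig.
Rule 2 (intervocalic h-deletion): no segment meets the environment; /duotiutoandofig/ is unchanged.
Rule 3 (intervocalic voicing): /t/ is a voiceless stop between vowels /o/ and /i/, so it voices to [d]. /t/ is a voiceless stop between vowels /u/ and /o/, so it voices to [d]. /duotiutoandofig/ → duodiudoandofig.
Rule 4 (final devoicing): /g/ is a voiced obstruent in word-final position, so it devoices to [k]. /duodiudoandofig/ → duodiudoandofik.

duodiudoandofik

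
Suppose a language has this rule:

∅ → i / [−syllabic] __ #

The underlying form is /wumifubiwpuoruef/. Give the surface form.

wumifubiwpuoruefi

the form ends in the consonant /f/, so [i] is inserted word-finally.
Surface form: [wumifubiwpuoruefi].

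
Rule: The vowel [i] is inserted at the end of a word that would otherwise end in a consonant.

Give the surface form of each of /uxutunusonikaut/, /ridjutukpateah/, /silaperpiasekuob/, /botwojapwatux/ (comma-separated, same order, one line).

uxutunusonikauti, ridjutukpateahi, silaperpiasekuobi, botwojapwatuxi

/uxutunusonikaut/: the form ends in the consonant /t/, so [i] is inserted word-finally. → [uxutunusonikauti].
/ridjutukpateah/: the form ends in the consonant /h/, so [i] is inserted word-finally. → [ridjutukpateahi].
/silaperpiasekuob/: the form ends in the consonant /b/, so [i] is inserted word-finally. → [silaperpiasekuobi].
/botwojapwatux/: the form ends in the consonant /x/, so [i] is inserted word-finally. → [botwojapwatuxi].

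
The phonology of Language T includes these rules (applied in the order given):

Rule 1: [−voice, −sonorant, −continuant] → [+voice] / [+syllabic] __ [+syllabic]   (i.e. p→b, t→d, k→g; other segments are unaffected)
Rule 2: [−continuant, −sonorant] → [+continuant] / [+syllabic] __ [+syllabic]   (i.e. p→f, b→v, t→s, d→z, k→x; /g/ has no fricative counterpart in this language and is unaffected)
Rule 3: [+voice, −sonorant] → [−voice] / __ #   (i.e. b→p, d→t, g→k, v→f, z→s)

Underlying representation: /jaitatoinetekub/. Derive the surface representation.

jaizazoinezegup

Rule 1 (intervocalic voicing): /t/ is a voiceless stop between vowels /i/ and /a/, so it voices to [d]. /t/ is a voiceless stop between vowels /a/ and /o/, so it voices to [d]. /t/ is a voiceless stop between vowels /e/ and /e/, so it voices to [d]. /k/ is a voiceless stop between vowels /e/ and /u/, so it voices to [g]. /jaitatoinetekub/ → jaidadoinedegub.
Rule 2 (intervocalic spirantization): /d/ is a stop between vowels /i/ and /a/, so it spirantizes to the fricative [z]. /d/ is a stop between vowels /a/ and /o/, so it spirantizes to the fricative [z]. /d/ is a stop between vowels /e/ and /e/, so it spirantizes to the fricative [z]. /jaidadoinedegub/ → jaizazoinezegub.
Rule 3 (final devoicing): /b/ is a voiced obstruent in word-final position, so it devoices to [p]. /jaizazoinezegub/ → jaizazoinezegup.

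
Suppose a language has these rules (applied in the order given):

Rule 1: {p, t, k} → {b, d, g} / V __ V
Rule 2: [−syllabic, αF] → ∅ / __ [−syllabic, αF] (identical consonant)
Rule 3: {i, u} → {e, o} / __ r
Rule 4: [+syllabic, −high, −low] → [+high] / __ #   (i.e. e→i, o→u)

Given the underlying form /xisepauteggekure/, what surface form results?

Rule 1 (intervocalic voicing): /p/ is a voiceless stop between vowels /e/ and /a/, so it voices to [b]. /t/ is a voiceless stop between vowels /u/ and /e/, so it voices to [d]. /k/ is a voiceless stop between vowels /e/ and /u/, so it voices to [g]. /xisepauteggekure/ → xisebaudeggegure.
Rule 2 (degemination): /gg/ is a geminate; the first /g/ deletes. /xisebaudeggegure/ → xisebaudegegure.
Rule 3 (pre-rhotic lowering): /u/ is a high vowel immediately before /r/, so it lowers to [o]. /xisebaudegegure/ → xisebaudegegore.
Rule 4 (final vowel raising): /e/ is a mid vowel in word-final position, so it raises to [i]. /xisebaudegegore/ → xisebaudegegori.

xisebaudegegori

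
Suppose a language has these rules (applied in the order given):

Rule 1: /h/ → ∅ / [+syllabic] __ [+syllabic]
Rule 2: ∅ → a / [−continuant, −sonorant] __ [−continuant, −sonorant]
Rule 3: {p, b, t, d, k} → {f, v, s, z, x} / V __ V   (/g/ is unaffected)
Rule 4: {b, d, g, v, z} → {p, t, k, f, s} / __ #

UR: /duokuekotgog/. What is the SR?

duoxuexosagok

Rule 1 (intervocalic h-deletion): no segment meets the environment; /duokuekotgog/ is unchanged.
Rule 2 (stop-cluster a-epenthesis): /t/ and /g/ form a stop–stop cluster, so [a] is inserted between them. /duokuekotgog/ → duokuekotagog.
Rule 3 (intervocalic spirantization): /k/ is a stop between vowels /o/ and /u/, so it spirantizes to the fricative [x]. /k/ is a stop between vowels /e/ and /o/, so it spirantizes to the fricative [x]. /t/ is a stop between vowels /o/ and /a/, so it spirantizes to the fricative [s]. /duokuekotagog/ → duoxuexosagog.
Rule 4 (final devoicing): /g/ is a voiced obstruent in word-final position, so it devoices to [k]. /duoxuexosagog/ → duoxuexosagok.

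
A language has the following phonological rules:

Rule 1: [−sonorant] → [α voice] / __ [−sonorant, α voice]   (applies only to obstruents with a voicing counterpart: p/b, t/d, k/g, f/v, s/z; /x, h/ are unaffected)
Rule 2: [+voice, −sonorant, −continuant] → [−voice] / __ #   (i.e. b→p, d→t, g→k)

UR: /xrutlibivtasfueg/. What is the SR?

Rule 1 (regressive voicing assimilation): /v/ precedes the voiceless obstruent /t/, so it devoices to [f] by assimilation. /xrutlibivtasfueg/ → xrutlibiftasfueg.
Rule 2 (final devoicing): /g/ is a voiced stop in word-final position, so it devoices to [k]. /xrutlibiftasfueg/ → xrutlibiftasfuek.

xrutlibiftasfuek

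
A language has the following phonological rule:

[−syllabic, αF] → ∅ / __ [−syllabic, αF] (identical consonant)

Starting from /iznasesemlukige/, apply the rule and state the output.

No segment of /iznasesemlukige/ meets the structural description of the rule, so the form surfaces unchanged.

iznasesemlukige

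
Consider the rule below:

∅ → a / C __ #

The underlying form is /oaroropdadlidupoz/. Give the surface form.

the form ends in the consonant /z/, so [a] is inserted word-finally.
Surface form: [oaroropdadlidupoza].

oaroropdadlidupoza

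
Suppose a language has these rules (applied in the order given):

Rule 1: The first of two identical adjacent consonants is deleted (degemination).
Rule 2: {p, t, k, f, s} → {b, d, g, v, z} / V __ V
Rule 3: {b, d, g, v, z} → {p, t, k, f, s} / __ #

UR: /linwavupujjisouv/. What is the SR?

Rule 1 (degemination): /jj/ is a geminate; the first /j/ deletes. /linwavupujjisouv/ → linwavupujisouv.
Rule 2 (intervocalic voicing): /p/ is a voiceless obstruent between vowels /u/ and /u/, so it voices to [b]. /s/ is a voiceless obstruent between vowels /i/ and /o/, so it voices to [z]. /linwavupujisouv/ → linwavubujizouv.
Rule 3 (final devoicing): /v/ is a voiced obstruent in word-final position, so it devoices to [f]. /linwavubujizouv/ → linwavubujizouf.

linwavubujizouf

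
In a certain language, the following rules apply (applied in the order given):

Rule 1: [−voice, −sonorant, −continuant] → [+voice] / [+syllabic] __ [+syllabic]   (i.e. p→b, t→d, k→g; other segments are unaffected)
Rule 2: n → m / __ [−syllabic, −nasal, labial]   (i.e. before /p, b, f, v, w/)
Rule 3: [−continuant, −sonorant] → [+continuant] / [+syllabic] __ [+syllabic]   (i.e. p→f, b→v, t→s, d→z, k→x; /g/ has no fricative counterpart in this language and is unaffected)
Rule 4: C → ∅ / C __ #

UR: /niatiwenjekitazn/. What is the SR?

Rule 1 (intervocalic voicing): /t/ is a voiceless stop between vowels /a/ and /i/, so it voices to [d]. /k/ is a voiceless stop between vowels /e/ and /i/, so it voices to [g]. /t/ is a voiceless stop between vowels /i/ and /a/, so it voices to [d]. /niatiwenjekitazn/ → niadiwenjegidazn.
Rule 2 (nasal place assimilation): no segment meets the environment; /niadiwenjegidazn/ is unchanged.
Rule 3 (intervocalic spirantization): /d/ is a stop between vowels /a/ and /i/, so it spirantizes to the fricative [z]. /d/ is a stop between vowels /i/ and /a/, so it spirantizes to the fricative [z]. /niadiwenjegidazn/ → niaziwenjegizazn.
Rule 4 (final cluster simplification): /n/ is the second consonant of a word-final cluster /zn/, so it deletes. /niaziwenjegizazn/ → niaziwenjegizaz.

niaziwenjegizaz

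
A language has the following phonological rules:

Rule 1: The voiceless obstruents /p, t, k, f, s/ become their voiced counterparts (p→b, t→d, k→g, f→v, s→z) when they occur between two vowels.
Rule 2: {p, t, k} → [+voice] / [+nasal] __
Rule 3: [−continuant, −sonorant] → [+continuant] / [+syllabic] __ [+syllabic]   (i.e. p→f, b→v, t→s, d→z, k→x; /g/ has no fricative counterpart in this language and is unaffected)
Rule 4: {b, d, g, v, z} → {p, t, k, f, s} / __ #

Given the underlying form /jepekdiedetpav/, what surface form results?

Rule 1 (intervocalic voicing): /p/ is a voiceless obstruent between vowels /e/ and /e/, so it voices to [b]. /jepekdiedetpav/ → jebekdiedetpav.
Rule 2 (post-nasal voicing): no segment meets the environment; /jebekdiedetpav/ is unchanged.
Rule 3 (intervocalic spirantization): /b/ is a stop between vowels /e/ and /e/, so it spirantizes to the fricative [v]. /d/ is a stop between vowels /e/ and /e/, so it spirantizes to the fricative [z]. /jebekdiedetpav/ → jevekdiezetpav.
Rule 4 (final devoicing): /v/ is a voiced obstruent in word-final position, so it devoices to [f]. /jevekdiezetpav/ → jevekdiezetpaf.

jevekdiezetpaf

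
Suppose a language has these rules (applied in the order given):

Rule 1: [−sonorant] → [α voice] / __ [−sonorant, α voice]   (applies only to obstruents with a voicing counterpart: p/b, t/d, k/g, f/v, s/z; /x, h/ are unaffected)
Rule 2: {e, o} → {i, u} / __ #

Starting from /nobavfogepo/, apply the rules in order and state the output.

nobaffogepu

Rule 1 (regressive voicing assimilation): /v/ precedes the voiceless obstruent /f/, so it devoices to [f] by assimilation. /nobavfogepo/ → nobaffogepo.
Rule 2 (final vowel raising): /o/ is a mid vowel in word-final position, so it raises to [u]. /nobaffogepo/ → nobaffogepu.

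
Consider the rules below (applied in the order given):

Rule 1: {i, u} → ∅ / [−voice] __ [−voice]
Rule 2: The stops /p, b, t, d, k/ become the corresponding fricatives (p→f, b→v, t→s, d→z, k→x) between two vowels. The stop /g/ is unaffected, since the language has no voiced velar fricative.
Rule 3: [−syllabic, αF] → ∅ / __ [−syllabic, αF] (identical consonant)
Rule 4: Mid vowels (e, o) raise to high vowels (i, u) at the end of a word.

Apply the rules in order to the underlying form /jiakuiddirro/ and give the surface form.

Rule 1 (high vowel syncope): no segment meets the environment; /jiakuiddirro/ is unchanged.
Rule 2 (intervocalic spirantization): /k/ is a stop between vowels /a/ and /u/, so it spirantizes to the fricative [x]. /jiakuiddirro/ → jiaxuiddirro.
Rule 3 (degemination): /dd/ is a geminate; the first /d/ deletes. /rr/ is a geminate; the first /r/ deletes. /jiaxuiddirro/ → jiaxuidiro.
Rule 4 (final vowel raising): /o/ is a mid vowel in word-final position, so it raises to [u]. /jiaxuidiro/ → jiaxuidiru.

jiaxuidiru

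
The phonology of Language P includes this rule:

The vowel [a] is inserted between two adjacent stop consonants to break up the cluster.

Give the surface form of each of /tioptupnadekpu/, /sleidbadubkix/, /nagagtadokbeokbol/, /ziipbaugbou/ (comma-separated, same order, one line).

tiopatupnadekapu, sleidabadubakix, nagagatadokabeokabol, ziipabaugabou

/tioptupnadekpu/: /p/ and /t/ form a stop–stop cluster, so [a] is inserted between them. /k/ and /p/ form a stop–stop cluster, so [a] is inserted between them. → [tiopatupnadekapu].
/sleidbadubkix/: /d/ and /b/ form a stop–stop cluster, so [a] is inserted between them. /b/ and /k/ form a stop–stop cluster, so [a] is inserted between them. → [sleidabadubakix].
/nagagtadokbeokbol/: /g/ and /t/ form a stop–stop cluster, so [a] is inserted between them. /k/ and /b/ form a stop–stop cluster, so [a] is inserted between them. /k/ and /b/ form a stop–stop cluster, so [a] is inserted between them. → [nagagatadokabeokabol].
/ziipbaugbou/: /p/ and /b/ form a stop–stop cluster, so [a] is inserted between them. /g/ and /b/ form a stop–stop cluster, so [a] is inserted between them. → [ziipabaugabou].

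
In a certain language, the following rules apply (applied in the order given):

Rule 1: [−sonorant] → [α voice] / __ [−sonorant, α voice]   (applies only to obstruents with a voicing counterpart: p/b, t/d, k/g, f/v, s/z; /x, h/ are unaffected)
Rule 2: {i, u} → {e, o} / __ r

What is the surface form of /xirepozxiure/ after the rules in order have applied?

xereposxiore

Rule 1 (regressive voicing assimilation): /z/ precedes the voiceless obstruent /x/, so it devoices to [s] by assimilation. /xirepozxiure/ → xireposxiure.
Rule 2 (pre-rhotic lowering): /i/ is a high vowel immediately before /r/, so it lowers to [e]. /u/ is a high vowel immediately before /r/, so it lowers to [o]. /xireposxiure/ → xereposxiore.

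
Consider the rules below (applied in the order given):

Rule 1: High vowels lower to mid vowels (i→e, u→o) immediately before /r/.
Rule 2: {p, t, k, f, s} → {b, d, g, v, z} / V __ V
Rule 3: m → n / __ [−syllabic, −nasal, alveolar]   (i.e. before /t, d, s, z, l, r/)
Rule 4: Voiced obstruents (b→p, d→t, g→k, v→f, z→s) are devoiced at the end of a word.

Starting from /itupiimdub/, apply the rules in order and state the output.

Rule 1 (pre-rhotic lowering): no segment meets the environment; /itupiimdub/ is unchanged.
Rule 2 (intervocalic voicing): /t/ is a voiceless obstruent between vowels /i/ and /u/, so it voices to [d]. /p/ is a voiceless obstruent between vowels /u/ and /i/, so it voices to [b]. /itupiimdub/ → idubiimdub.
Rule 3 (nasal place assimilation): /m/ precedes the alveolar consonant /d/, so it assimilates in place to [n]. /idubiimdub/ → idubiindub.
Rule 4 (final devoicing): /b/ is a voiced obstruent in word-final position, so it devoices to [p]. /idubiindub/ → idubiindup.

idubiindup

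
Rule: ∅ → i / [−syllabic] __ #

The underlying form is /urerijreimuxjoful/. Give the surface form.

urerijreimuxjofuli

the form ends in the consonant /l/, so [i] is inserted word-finally.
Surface form: [urerijreimuxjofuli].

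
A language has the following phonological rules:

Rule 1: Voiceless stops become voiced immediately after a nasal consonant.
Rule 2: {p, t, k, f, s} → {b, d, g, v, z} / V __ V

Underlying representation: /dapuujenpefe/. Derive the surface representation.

dabuujenbeve

Rule 1 (post-nasal voicing): /p/ is a voiceless stop immediately after the nasal /n/, so it voices to [b]. /dapuujenpefe/ → dapuujenbefe.
Rule 2 (intervocalic voicing): /p/ is a voiceless obstruent between vowels /a/ and /u/, so it voices to [b]. /f/ is a voiceless obstruent between vowels /e/ and /e/, so it voices to [v]. /dapuujenbefe/ → dabuujenbeve.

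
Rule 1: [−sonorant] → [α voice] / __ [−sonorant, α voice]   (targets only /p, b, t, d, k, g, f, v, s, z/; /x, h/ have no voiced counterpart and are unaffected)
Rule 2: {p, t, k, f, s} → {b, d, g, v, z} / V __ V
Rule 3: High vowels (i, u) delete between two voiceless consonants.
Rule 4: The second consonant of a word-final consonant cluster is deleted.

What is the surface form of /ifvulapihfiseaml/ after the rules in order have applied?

ivvulabihfizeam

Rule 1 (regressive voicing assimilation): /f/ precedes the voiced obstruent /v/, so it voices to [v] by assimilation. /ifvulapihfiseaml/ → ivvulapihfiseaml.
Rule 2 (intervocalic voicing): /p/ is a voiceless obstruent between vowels /a/ and /i/, so it voices to [b]. /s/ is a voiceless obstruent between vowels /i/ and /e/, so it voices to [z]. /ivvulapihfiseaml/ → ivvulabihfizeaml.
Rule 3 (high vowel syncope): no segment meets the environment; /ivvulabihfizeaml/ is unchanged.
Rule 4 (final cluster simplification): /l/ is the second consonant of a word-final cluster /ml/, so it deletes. /ivvulabihfizeaml/ → ivvulabihfizeam.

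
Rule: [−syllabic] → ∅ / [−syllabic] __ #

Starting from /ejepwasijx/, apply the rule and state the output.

/x/ is the second consonant of a word-final cluster /jx/, so it deletes.
The other instances of /j/, /p/, /w/, /s/ do not occur in the required environment and remain unchanged.
Surface form: [ejepwasij].

ejepwasij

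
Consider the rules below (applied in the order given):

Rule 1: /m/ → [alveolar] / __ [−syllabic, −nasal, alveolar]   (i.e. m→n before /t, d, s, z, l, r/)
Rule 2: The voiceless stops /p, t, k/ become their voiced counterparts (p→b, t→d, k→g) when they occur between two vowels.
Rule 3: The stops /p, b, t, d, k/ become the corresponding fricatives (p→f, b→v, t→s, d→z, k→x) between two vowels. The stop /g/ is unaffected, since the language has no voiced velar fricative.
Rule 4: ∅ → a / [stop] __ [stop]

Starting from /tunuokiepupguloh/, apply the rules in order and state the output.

Rule 1 (nasal place assimilation): no segment meets the environment; /tunuokiepupguloh/ is unchanged.
Rule 2 (intervocalic voicing): /k/ is a voiceless stop between vowels /o/ and /i/, so it voices to [g]. /p/ is a voiceless stop between vowels /e/ and /u/, so it voices to [b]. /tunuokiepupguloh/ → tunuogiebupguloh.
Rule 3 (intervocalic spirantization): /b/ is a stop between vowels /e/ and /u/, so it spirantizes to the fricative [v]. /tunuogiebupguloh/ → tunuogievupguloh.
Rule 4 (stop-cluster a-epenthesis): /p/ and /g/ form a stop–stop cluster, so [a] is inserted between them. /tunuogievupguloh/ → tunuogievupaguloh.

tunuogievupaguloh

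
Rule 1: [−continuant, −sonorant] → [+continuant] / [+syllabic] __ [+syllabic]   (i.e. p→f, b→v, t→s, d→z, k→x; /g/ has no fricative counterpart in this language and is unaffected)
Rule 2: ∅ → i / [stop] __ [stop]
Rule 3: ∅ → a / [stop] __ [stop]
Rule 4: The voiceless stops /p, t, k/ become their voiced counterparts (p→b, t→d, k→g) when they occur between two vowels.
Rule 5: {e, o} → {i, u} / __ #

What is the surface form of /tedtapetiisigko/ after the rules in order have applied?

Rule 1 (intervocalic spirantization): /p/ is a stop between vowels /a/ and /e/, so it spirantizes to the fricative [f]. /t/ is a stop between vowels /e/ and /i/, so it spirantizes to the fricative [s]. /tedtapetiisigko/ → tedtafesiisigko.
Rule 2 (stop-cluster i-epenthesis): /d/ and /t/ form a stop–stop cluster, so [i] is inserted between them. /g/ and /k/ form a stop–stop cluster, so [i] is inserted between them. /tedtafesiisigko/ → teditafesiisigiko.
Rule 3 (stop-cluster a-epenthesis): no segment meets the environment; /teditafesiisigiko/ is unchanged.
Rule 4 (intervocalic voicing): /t/ is a voiceless stop between vowels /i/ and /a/, so it voices to [d]. /k/ is a voiceless stop between vowels /i/ and /o/, so it voices to [g]. /teditafesiisigiko/ → tedidafesiisigigo.
Rule 5 (final vowel raising): /o/ is a mid vowel in word-final position, so it raises to [u]. /tedidafesiisigigo/ → tedidafesiisigigu.

tedidafesiisigigu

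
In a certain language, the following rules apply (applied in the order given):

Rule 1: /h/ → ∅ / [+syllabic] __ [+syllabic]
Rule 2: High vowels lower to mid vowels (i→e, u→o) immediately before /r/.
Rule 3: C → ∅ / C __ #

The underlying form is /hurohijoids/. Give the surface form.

horoijoid

Rule 1 (intervocalic h-deletion): /h/ occurs between vowels /o/ and /i/, so it deletes. /hurohijoids/ → huroijoids.
Rule 2 (pre-rhotic lowering): /u/ is a high vowel immediately before /r/, so it lowers to [o]. /huroijoids/ → horoijoids.
Rule 3 (final cluster simplification): /s/ is the second consonant of a word-final cluster /ds/, so it deletes. /horoijoids/ → horoijoid.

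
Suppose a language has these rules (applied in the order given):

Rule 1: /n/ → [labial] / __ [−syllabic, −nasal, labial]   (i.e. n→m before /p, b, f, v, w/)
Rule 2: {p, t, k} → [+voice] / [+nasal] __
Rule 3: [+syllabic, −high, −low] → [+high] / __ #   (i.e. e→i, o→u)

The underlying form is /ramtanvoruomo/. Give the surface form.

ramdamvoruomu

Rule 1 (nasal place assimilation): /n/ precedes the labial consonant /v/, so it assimilates in place to [m]. /ramtanvoruomo/ → ramtamvoruomo.
Rule 2 (post-nasal voicing): /t/ is a voiceless stop immediately after the nasal /m/, so it voices to [d]. /ramtamvoruomo/ → ramdamvoruomo.
Rule 3 (final vowel raising): /o/ is a mid vowel in word-final position, so it raises to [u]. /ramdamvoruomo/ → ramdamvoruomu.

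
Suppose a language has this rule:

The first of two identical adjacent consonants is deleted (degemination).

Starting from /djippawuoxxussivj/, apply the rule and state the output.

djipawuoxusivj

/pp/ is a geminate; the first /p/ deletes.
/xx/ is a geminate; the first /x/ deletes.
/ss/ is a geminate; the first /s/ deletes.
The other instances of /d/, /j/, /p/, /w/, /x/, /s/, /v/ do not occur in the required environment and remain unchanged.
Surface form: [djipawuoxusivj].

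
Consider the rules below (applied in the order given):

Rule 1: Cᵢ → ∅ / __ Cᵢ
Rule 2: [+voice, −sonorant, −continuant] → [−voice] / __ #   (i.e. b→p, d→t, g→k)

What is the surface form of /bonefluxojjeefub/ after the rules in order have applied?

bonefluxojeefup

Rule 1 (degemination): /jj/ is a geminate; the first /j/ deletes. /bonefluxojjeefub/ → bonefluxojeefub.
Rule 2 (final devoicing): /b/ is a voiced stop in word-final position, so it devoices to [p]. /bonefluxojeefub/ → bonefluxojeefup.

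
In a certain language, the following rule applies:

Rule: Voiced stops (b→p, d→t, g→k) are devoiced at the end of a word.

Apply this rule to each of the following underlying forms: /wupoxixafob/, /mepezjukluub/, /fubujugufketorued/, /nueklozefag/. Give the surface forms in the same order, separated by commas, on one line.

/wupoxixafob/: /b/ is a voiced stop in word-final position, so it devoices to [p]. → [wupoxixafop].
/mepezjukluub/: /b/ is a voiced stop in word-final position, so it devoices to [p]. → [mepezjukluup].
/fubujugufketorued/: /d/ is a voiced stop in word-final position, so it devoices to [t]. → [fubujugufketoruet].
/nueklozefag/: /g/ is a voiced stop in word-final position, so it devoices to [k]. → [nueklozefak].

wupoxixafop, mepezjukluup, fubujugufketoruet, nueklozefak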